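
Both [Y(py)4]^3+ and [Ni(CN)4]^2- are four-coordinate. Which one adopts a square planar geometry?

[Ni(CN)4]^2-

For [Y(py)4]^3+: Ligand charges: pyridine is neutral. With an overall charge of +3 the yttrium centre must be in the +3 oxidation state. Y sits in group 3, so the d-electron count is 3 − 3 = 0. A d⁰ ion has no crystal-field stabilisation preference between square planar and tetrahedral, so four ligands adopt the sterically favoured tetrahedral geometry. → tetrahedral.
For [Ni(CN)4]^2-: Summing ligand charges against the −2 overall charge gives an oxidation state of +2 for nickel. Ni sits in group 10, so the d-electron count is 10 − 2 = 8. Cyanide is a strong-field ligand (high in the spectrochemical series). A 3d d⁸ ion with strong-field ligands gains enough CFSE to favour square planar over tetrahedral. → square planar.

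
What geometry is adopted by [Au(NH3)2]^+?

linear

Ligand charges: ammonia is neutral. With an overall charge of +1 the gold centre must be in the +1 oxidation state.
Gold is a group-11 element; Au(I) is therefore d¹⁰.
With 2 monodentate ligands the coordination number is 2.
A d¹⁰ ion with only two ligands adopts a linear arrangement (sp hybridisation; no CFSE preference).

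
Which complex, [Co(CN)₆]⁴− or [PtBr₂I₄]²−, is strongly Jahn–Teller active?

[Co(CN)₆]⁴−

[Co(CN)₆]⁴−: Summing ligand charges against the −4 overall charge gives an oxidation state of +2 for cobalt. Co sits in group 9, so the d-electron count is 9 − 2 = 7. Cyanide is a strong-field ligand (high in the spectrochemical series) for a first-row metal, so the complex is low-spin. The t₂g⁶e_g¹ (low-spin) configuration has an unevenly filled e_g set; the Jahn–Teller theorem predicts a tetragonal distortion (typically axial elongation) to lift the degeneracy.
[PtBr₂I₄]²−: Summing ligand charges against the −2 overall charge gives an oxidation state of +4 for platinum. Platinum is a group-10 element; Pt(IV) is therefore d⁶. A 5d ion has a large Δₒ and is invariably low-spin. The d⁶ configuration leaves the e_g set evenly filled (or empty) — no strong Jahn–Teller driving force.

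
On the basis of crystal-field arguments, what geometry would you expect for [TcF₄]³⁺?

Each fluoride is −1; balancing the +3 overall charge requires Tc(VII).
Technetium is a group-7 element; Tc(VII) is therefore d⁰.
With 4 monodentate ligands the coordination number is 4.
A d⁰ ion has no crystal-field stabilisation preference between square planar and tetrahedral, so four ligands adopt the sterically favoured tetrahedral geometry.

tetrahedral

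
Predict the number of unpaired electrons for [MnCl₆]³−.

4

Summing ligand charges against the −3 overall charge gives an oxidation state of +3 for manganese.
Mn sits in group 7, so the d-electron count is 7 − 3 = 4.
The spin state decides the count: Chloride is a weak-field ligand for a first-row metal, so the complex is high-spin.
An octahedral high-spin d⁴ ion is t₂g³e_g¹, giving 4 unpaired electrons.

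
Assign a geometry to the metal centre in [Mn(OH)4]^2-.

Summing ligand charges against the −2 overall charge gives an oxidation state of +2 for manganese.
Manganese is a group-7 element; Mn(II) is therefore d⁵.
With 4 monodentate ligands the coordination number is 4.
Hydroxide is a weak-field ligand.
A high-spin d⁵ ion has zero CFSE in either geometry, so four ligands adopt the sterically favoured tetrahedral geometry.

tetrahedral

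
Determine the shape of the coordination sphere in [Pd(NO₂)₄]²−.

square planar

Each nitro (N-bound nitrite) is −1; balancing the −2 overall charge requires Pd(II).
Palladium is a group-10 element; Pd(II) is therefore d⁸.
Coordination number: 4.
A 4d d⁸ ion has a large crystal-field splitting; square planar leaves the high-energy d_{x²−y²} orbital empty and maximises CFSE.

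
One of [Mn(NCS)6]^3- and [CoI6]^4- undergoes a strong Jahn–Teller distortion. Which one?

[Mn(NCS)6]^3-: Ligand charges: each isothiocyanate is −1. With an overall charge of −3 the manganese centre must be in the +3 oxidation state. Mn sits in group 7, so the d-electron count is 7 − 3 = 4. Isothiocyanate is a weak-field ligand for a first-row metal, so the complex is high-spin. The t₂g³e_g¹ (high-spin) configuration has an unevenly filled e_g set; the Jahn–Teller theorem predicts a tetragonal distortion (typically axial elongation) to lift the degeneracy.
[CoI6]^4-: Ligand charges: each iodide is −1. With an overall charge of −4 the cobalt centre must be in the +2 oxidation state. Group 9 minus oxidation state 2 gives a d⁷ configuration. Iodide is a weak-field ligand for a first-row metal, so the complex is high-spin. The d⁷ configuration leaves the e_g set evenly filled (or empty) — no strong Jahn–Teller driving force.

[Mn(NCS)6]^3-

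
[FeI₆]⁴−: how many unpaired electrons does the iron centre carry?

4

Ligand charges: each iodide is −1. With an overall charge of −4 the iron centre must be in the +2 oxidation state.
Iron is a group-8 element; Fe(II) is therefore d⁶.
The spin state decides the count: Iodide is a weak-field ligand for a first-row metal, so the complex is high-spin.
An octahedral high-spin d⁶ ion is t₂g⁴e_g², giving 4 unpaired electrons.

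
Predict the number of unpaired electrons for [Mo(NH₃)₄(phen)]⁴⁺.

Ammonia is neutral; 1,10-phenanthroline is neutral; balancing the +4 overall charge requires Mo(IV).
Molybdenum is a group-6 element; Mo(IV) is therefore d².
Counting donor atoms: 4×ammonia (monodentate) → 4 donors; 1×1,10-phenanthroline (bidentate) → 2 donors. Coordination number = 6.
In an octahedral field the d² configuration is t₂g²e_g⁰ (only one arrangement possible), giving 2 unpaired electrons.

2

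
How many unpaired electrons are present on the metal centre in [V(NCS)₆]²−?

Summing ligand charges against the −2 overall charge gives an oxidation state of +4 for vanadium.
V sits in group 5, so the d-electron count is 5 − 4 = 1.
In an octahedral field the d¹ configuration is t₂g¹e_g⁰ (only one arrangement possible), giving 1 unpaired electron.

1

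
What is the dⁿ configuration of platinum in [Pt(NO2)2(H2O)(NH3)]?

Ligand charges: each nitro (N-bound nitrite) is −1; water is neutral; ammonia is neutral. With an overall charge of 0 the platinum centre must be in the +2 oxidation state.
Platinum is a group-10 element; Pt(II) is therefore d⁸.

d8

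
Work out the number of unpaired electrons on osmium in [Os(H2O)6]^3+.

1

Ligand charges: water is neutral. With an overall charge of +3 the osmium centre must be in the +3 oxidation state.
Osmium is a group-8 element; Os(III) is therefore d⁵.
The spin state decides the count: a 5d ion has a large Δₒ and is invariably low-spin.
An octahedral low-spin d⁵ ion is t₂g⁵e_g⁰, giving 1 unpaired electron.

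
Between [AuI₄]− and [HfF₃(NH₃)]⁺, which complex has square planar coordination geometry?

[AuI₄]−

For [AuI₄]−: Ligand charges: each iodide is −1. With an overall charge of −1 the gold centre must be in the +3 oxidation state. Gold is a group-11 element; Au(III) is therefore d⁸. A 5d d⁸ ion has a large crystal-field splitting; square planar leaves the high-energy d_{x²−y²} orbital empty and maximises CFSE. → square planar.
For [HfF₃(NH₃)]⁺: Ligand charges: each fluoride is −1; ammonia is neutral. With an overall charge of +1 the hafnium centre must be in the +4 oxidation state. Hafnium is a group-4 element; Hf(IV) is therefore d⁰. A d⁰ ion has no crystal-field stabilisation preference between square planar and tetrahedral, so four ligands adopt the sterically favoured tetrahedral geometry. → tetrahedral.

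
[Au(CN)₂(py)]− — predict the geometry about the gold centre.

Summing ligand charges against the −1 overall charge gives an oxidation state of +1 for gold.
Au sits in group 11, so the d-electron count is 11 − 1 = 10.
Coordination number: 3.
Three ligands around a d¹⁰ centre minimise repulsion in a trigonal-planar arrangement.

trigonal planar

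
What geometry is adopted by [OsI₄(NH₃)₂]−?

octahedral

Each iodide is −1; ammonia is neutral; balancing the −1 overall charge requires Os(III).
Os sits in group 8, so the d-electron count is 8 − 3 = 5.
With 6 monodentate ligands the coordination number is 6.
Six donors around a single metal centre give an octahedral coordination sphere.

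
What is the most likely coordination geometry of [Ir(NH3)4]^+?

Summing ligand charges against the +1 overall charge gives an oxidation state of +1 for iridium.
Iridium is a group-9 element; Ir(I) is therefore d⁸.
With 4 monodentate ligands the coordination number is 4.
A 5d d⁸ ion has a large crystal-field splitting; square planar leaves the high-energy d_{x²−y²} orbital empty and maximises CFSE.

square planar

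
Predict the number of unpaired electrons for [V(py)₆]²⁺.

Summing ligand charges against the +2 overall charge gives an oxidation state of +2 for vanadium.
Vanadium is a group-5 element; V(II) is therefore d³.
In an octahedral field the d³ configuration is t₂g³e_g⁰ (only one arrangement possible), giving 3 unpaired electrons.

3 unpaired electrons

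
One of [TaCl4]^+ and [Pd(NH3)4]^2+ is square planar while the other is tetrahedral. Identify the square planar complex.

[Pd(NH3)4]^2+

For [TaCl4]^+: Ligand charges: each chloride is −1. With an overall charge of +1 the tantalum centre must be in the +5 oxidation state. Ta sits in group 5, so the d-electron count is 5 − 5 = 0. A d⁰ ion has no crystal-field stabilisation preference between square planar and tetrahedral, so four ligands adopt the sterically favoured tetrahedral geometry. → tetrahedral.
For [Pd(NH3)4]^2+: Ammonia is neutral; balancing the +2 overall charge requires Pd(II). Group 10 minus oxidation state 2 gives a d⁸ configuration. A 4d d⁸ ion has a large crystal-field splitting; square planar leaves the high-energy d_{x²−y²} orbital empty and maximises CFSE. → square planar.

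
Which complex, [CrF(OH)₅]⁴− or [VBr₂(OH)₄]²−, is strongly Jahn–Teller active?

[CrF(OH)₅]⁴−

[CrF(OH)₅]⁴−: Summing ligand charges against the −4 overall charge gives an oxidation state of +2 for chromium. Cr sits in group 6, so the d-electron count is 6 − 2 = 4. Fluoride and hydroxide are weak-field ligands for a first-row metal, so the complex is high-spin. The t₂g³e_g¹ (high-spin) configuration has an unevenly filled e_g set; the Jahn–Teller theorem predicts a tetragonal distortion (typically axial elongation) to lift the degeneracy.
[VBr₂(OH)₄]²−: Each bromide is −1; each hydroxide is −1; balancing the −2 overall charge requires V(IV). Group 5 minus oxidation state 4 gives a d¹ configuration. The d¹ configuration leaves the e_g set evenly filled (or empty) — no strong Jahn–Teller driving force.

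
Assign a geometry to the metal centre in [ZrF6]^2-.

Ligand charges: each fluoride is −1. With an overall charge of −2 the zirconium centre must be in the +4 oxidation state.
Zirconium is a group-4 element; Zr(IV) is therefore d⁰.
Coordination number: 6.
Six donors around a single metal centre give an octahedral coordination sphere.

octahedral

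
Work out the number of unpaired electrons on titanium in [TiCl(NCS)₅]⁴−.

Ligand charges: each chloride is −1; each isothiocyanate is −1. With an overall charge of −4 the titanium centre must be in the +2 oxidation state.
Titanium is a group-4 element; Ti(II) is therefore d².
In an octahedral field the d² configuration is t₂g²e_g⁰ (only one arrangement possible), giving 2 unpaired electrons.

2 unpaired electrons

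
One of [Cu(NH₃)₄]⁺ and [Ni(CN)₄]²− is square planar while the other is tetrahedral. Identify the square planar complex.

[Ni(CN)₄]²−

For [Cu(NH₃)₄]⁺: Ligand charges: ammonia is neutral. With an overall charge of +1 the copper centre must be in the +1 oxidation state. Group 11 minus oxidation state 1 gives a d¹⁰ configuration. A d¹⁰ ion has no crystal-field stabilisation preference between square planar and tetrahedral, so four ligands adopt the sterically favoured tetrahedral geometry. → tetrahedral.
For [Ni(CN)₄]²−: Each cyanide is −1; balancing the −2 overall charge requires Ni(II). Nickel is a group-10 element; Ni(II) is therefore d⁸. Cyanide is a strong-field ligand (high in the spectrochemical series). A 3d d⁸ ion with strong-field ligands gains enough CFSE to favour square planar over tetrahedral. → square planar.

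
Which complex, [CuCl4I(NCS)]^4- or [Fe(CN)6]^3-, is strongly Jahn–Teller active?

[CuCl4I(NCS)]^4-: Ligand charges: each chloride is −1; each iodide is −1; each isothiocyanate is −1. With an overall charge of −4 the copper centre must be in the +2 oxidation state. Copper is a group-11 element; Cu(II) is therefore d⁹. The t₂g⁶e_g³ configuration has an unevenly filled e_g set; the Jahn–Teller theorem predicts a tetragonal distortion (typically axial elongation) to lift the degeneracy.
[Fe(CN)6]^3-: Each cyanide is −1; balancing the −3 overall charge requires Fe(III). Iron is a group-8 element; Fe(III) is therefore d⁵. Cyanide is a strong-field ligand (high in the spectrochemical series) for a first-row metal, so the complex is low-spin. The d⁵ configuration leaves the e_g set evenly filled (or empty) — no strong Jahn–Teller driving force.

[CuCl4I(NCS)]^4-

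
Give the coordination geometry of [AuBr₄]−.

square planar

Each bromide is −1; balancing the −1 overall charge requires Au(III).
Gold is a group-11 element; Au(III) is therefore d⁸.
Coordination number: 4.
A 5d d⁸ ion has a large crystal-field splitting; square planar leaves the high-energy d_{x²−y²} orbital empty and maximises CFSE.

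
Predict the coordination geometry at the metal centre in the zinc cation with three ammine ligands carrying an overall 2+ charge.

trigonal planar

Summing ligand charges against the +2 overall charge gives an oxidation state of +2 for zinc.
Zn sits in group 12, so the d-electron count is 12 − 2 = 10.
With 3 monodentate ligands the coordination number is 3.
Three ligands around a d¹⁰ centre minimise repulsion in a trigonal-planar arrangement.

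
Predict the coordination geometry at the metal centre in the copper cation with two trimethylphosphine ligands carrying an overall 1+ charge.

Summing ligand charges against the +1 overall charge gives an oxidation state of +1 for copper.
Copper is a group-11 element; Cu(I) is therefore d¹⁰.
Coordination number: 2.
A d¹⁰ ion with only two ligands adopts a linear arrangement (sp hybridisation; no CFSE preference).

linear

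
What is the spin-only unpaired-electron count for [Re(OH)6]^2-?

3

Each hydroxide is −1; balancing the −2 overall charge requires Re(IV).
Rhenium is a group-7 element; Re(IV) is therefore d³.
In an octahedral field the d³ configuration is t₂g³e_g⁰ (only one arrangement possible), giving 3 unpaired electrons.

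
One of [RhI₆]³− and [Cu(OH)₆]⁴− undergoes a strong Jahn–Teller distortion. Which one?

[RhI₆]³−: Summing ligand charges against the −3 overall charge gives an oxidation state of +3 for rhodium. Rh sits in group 9, so the d-electron count is 9 − 3 = 6. A 4d ion has a large Δₒ and is invariably low-spin. The d⁶ configuration leaves the e_g set evenly filled (or empty) — no strong Jahn–Teller driving force.
[Cu(OH)₆]⁴−: Summing ligand charges against the −4 overall charge gives an oxidation state of +2 for copper. Copper is a group-11 element; Cu(II) is therefore d⁹. The t₂g⁶e_g³ configuration has an unevenly filled e_g set; the Jahn–Teller theorem predicts a tetragonal distortion (typically axial elongation) to lift the degeneracy.

[Cu(OH)₆]⁴−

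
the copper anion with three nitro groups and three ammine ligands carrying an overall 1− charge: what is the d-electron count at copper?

Each nitro (N-bound nitrite) is −1; ammonia is neutral; balancing the −1 overall charge requires Cu(II).
Copper is a group-11 element; Cu(II) is therefore d⁹.

d⁹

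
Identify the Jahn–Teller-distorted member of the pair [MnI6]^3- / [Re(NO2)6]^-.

[MnI6]^3-

[MnI6]^3-: Summing ligand charges against the −3 overall charge gives an oxidation state of +3 for manganese. Group 7 minus oxidation state 3 gives a d⁴ configuration. Iodide is a weak-field ligand for a first-row metal, so the complex is high-spin. The t₂g³e_g¹ (high-spin) configuration has an unevenly filled e_g set; the Jahn–Teller theorem predicts a tetragonal distortion (typically axial elongation) to lift the degeneracy.
[Re(NO2)6]^-: Ligand charges: each nitro (N-bound nitrite) is −1. With an overall charge of −1 the rhenium centre must be in the +5 oxidation state. Group 7 minus oxidation state 5 gives a d² configuration. The d² configuration leaves the e_g set evenly filled (or empty) — no strong Jahn–Teller driving force.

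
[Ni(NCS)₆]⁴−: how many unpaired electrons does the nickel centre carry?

Ligand charges: each isothiocyanate is −1. With an overall charge of −4 the nickel centre must be in the +2 oxidation state.
Nickel is a group-10 element; Ni(II) is therefore d⁸.
In an octahedral field the d⁸ configuration is t₂g⁶e_g² (only one arrangement possible), giving 2 unpaired electrons.

2 unpaired electrons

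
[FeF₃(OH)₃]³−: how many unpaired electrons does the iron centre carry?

Ligand charges: each fluoride is −1; each hydroxide is −1. With an overall charge of −3 the iron centre must be in the +3 oxidation state.
Fe sits in group 8, so the d-electron count is 8 − 3 = 5.
The spin state decides the count: Fluoride and hydroxide are weak-field ligands for a first-row metal, so the complex is high-spin.
An octahedral high-spin d⁵ ion is t₂g³e_g², giving 5 unpaired electrons.

5 unpaired electrons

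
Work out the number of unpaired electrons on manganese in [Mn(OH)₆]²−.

3 unpaired electrons

Summing ligand charges against the −2 overall charge gives an oxidation state of +4 for manganese.
Group 7 minus oxidation state 4 gives a d³ configuration.
In an octahedral field the d³ configuration is t₂g³e_g⁰ (only one arrangement possible), giving 3 unpaired electrons.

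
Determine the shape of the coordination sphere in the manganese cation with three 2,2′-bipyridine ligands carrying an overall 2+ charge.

octahedral

Summing ligand charges against the +2 overall charge gives an oxidation state of +2 for manganese.
Manganese is a group-7 element; Mn(II) is therefore d⁵.
Counting donor atoms: 3×2,2′-bipyridine (bidentate) → 6 donors. Coordination number = 6.
Six donors around a single metal centre give an octahedral coordination sphere.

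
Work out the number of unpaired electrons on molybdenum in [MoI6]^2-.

2

Each iodide is −1; balancing the −2 overall charge requires Mo(IV).
Mo sits in group 6, so the d-electron count is 6 − 4 = 2.
In an octahedral field the d² configuration is t₂g²e_g⁰ (only one arrangement possible), giving 2 unpaired electrons.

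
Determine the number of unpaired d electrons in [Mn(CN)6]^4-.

1 unpaired electron

Summing ligand charges against the −4 overall charge gives an oxidation state of +2 for manganese.
Mn sits in group 7, so the d-electron count is 7 − 2 = 5.
The spin state decides the count: Cyanide is a strong-field ligand (high in the spectrochemical series) for a first-row metal, so the complex is low-spin.
An octahedral low-spin d⁵ ion is t₂g⁵e_g⁰, giving 1 unpaired electron.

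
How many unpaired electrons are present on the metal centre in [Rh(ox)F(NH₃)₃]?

Summing ligand charges against the 0 overall charge gives an oxidation state of +3 for rhodium.
Rhodium is a group-9 element; Rh(III) is therefore d⁶.
Counting donor atoms: 1×oxalate (bidentate) → 2 donors; 1×fluoride (monodentate) → 1 donor; 3×ammonia (monodentate) → 3 donors. Coordination number = 6.
The spin state decides the count: a 4d ion has a large Δₒ and is invariably low-spin.
An octahedral low-spin d⁶ ion is t₂g⁶e_g⁰, giving 0 unpaired electrons.

0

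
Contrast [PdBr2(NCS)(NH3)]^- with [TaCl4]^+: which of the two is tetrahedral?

[TaCl4]^+

For [PdBr2(NCS)(NH3)]^-: Ligand charges: each bromide is −1; each isothiocyanate is −1; ammonia is neutral. With an overall charge of −1 the palladium centre must be in the +2 oxidation state. Pd sits in group 10, so the d-electron count is 10 − 2 = 8. A 4d d⁸ ion has a large crystal-field splitting; square planar leaves the high-energy d_{x²−y²} orbital empty and maximises CFSE. → square planar.
For [TaCl4]^+: Ligand charges: each chloride is −1. With an overall charge of +1 the tantalum centre must be in the +5 oxidation state. Ta sits in group 5, so the d-electron count is 5 − 5 = 0. A d⁰ ion has no crystal-field stabilisation preference between square planar and tetrahedral, so four ligands adopt the sterically favoured tetrahedral geometry. → tetrahedral.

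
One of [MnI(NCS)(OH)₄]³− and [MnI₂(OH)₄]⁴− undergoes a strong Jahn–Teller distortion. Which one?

[MnI(NCS)(OH)₄]³−: Summing ligand charges against the −3 overall charge gives an oxidation state of +3 for manganese. Mn sits in group 7, so the d-electron count is 7 − 3 = 4. Hydroxide, iodide, and isothiocyanate are weak-field ligands for a first-row metal, so the complex is high-spin. The t₂g³e_g¹ (high-spin) configuration has an unevenly filled e_g set; the Jahn–Teller theorem predicts a tetragonal distortion (typically axial elongation) to lift the degeneracy.
[MnI₂(OH)₄]⁴−: Summing ligand charges against the −4 overall charge gives an oxidation state of +2 for manganese. Manganese is a group-7 element; Mn(II) is therefore d⁵. Hydroxide and iodide are weak-field ligands for a first-row metal, so the complex is high-spin. The d⁵ configuration leaves the e_g set evenly filled (or empty) — no strong Jahn–Teller driving force.

[MnI(NCS)(OH)₄]³−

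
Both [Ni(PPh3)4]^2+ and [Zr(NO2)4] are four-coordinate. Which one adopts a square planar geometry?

For [Ni(PPh3)4]^2+: Summing ligand charges against the +2 overall charge gives an oxidation state of +2 for nickel. Nickel is a group-10 element; Ni(II) is therefore d⁸. Triphenylphosphine is a strong-field ligand (high in the spectrochemical series). A 3d d⁸ ion with strong-field ligands gains enough CFSE to favour square planar over tetrahedral. → square planar.
For [Zr(NO2)4]: Summing ligand charges against the 0 overall charge gives an oxidation state of +4 for zirconium. Zirconium is a group-4 element; Zr(IV) is therefore d⁰. A d⁰ ion has no crystal-field stabilisation preference between square planar and tetrahedral, so four ligands adopt the sterically favoured tetrahedral geometry. → tetrahedral.

[Ni(PPh3)4]^2+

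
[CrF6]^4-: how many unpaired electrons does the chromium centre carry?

Ligand charges: each fluoride is −1. With an overall charge of −4 the chromium centre must be in the +2 oxidation state.
Cr sits in group 6, so the d-electron count is 6 − 2 = 4.
The spin state decides the count: Fluoride is a weak-field ligand for a first-row metal, so the complex is high-spin.
An octahedral high-spin d⁴ ion is t₂g³e_g¹, giving 4 unpaired electrons.

4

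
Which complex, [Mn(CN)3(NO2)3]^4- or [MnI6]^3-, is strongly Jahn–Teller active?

[Mn(CN)3(NO2)3]^4-: Each cyanide is −1; each nitro (N-bound nitrite) is −1; balancing the −4 overall charge requires Mn(II). Manganese is a group-7 element; Mn(II) is therefore d⁵. Cyanide and nitro (N-bound nitrite) are strong-field ligands (high in the spectrochemical series) for a first-row metal, so the complex is low-spin. The d⁵ configuration leaves the e_g set evenly filled (or empty) — no strong Jahn–Teller driving force.
[MnI6]^3-: Each iodide is −1; balancing the −3 overall charge requires Mn(III). Manganese is a group-7 element; Mn(III) is therefore d⁴. Iodide is a weak-field ligand for a first-row metal, so the complex is high-spin. The t₂g³e_g¹ (high-spin) configuration has an unevenly filled e_g set; the Jahn–Teller theorem predicts a tetragonal distortion (typically axial elongation) to lift the degeneracy.

[MnI6]^3-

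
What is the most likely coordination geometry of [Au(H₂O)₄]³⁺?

square planar

Summing ligand charges against the +3 overall charge gives an oxidation state of +3 for gold.
Au sits in group 11, so the d-electron count is 11 − 3 = 8.
With 4 monodentate ligands the coordination number is 4.
A 5d d⁸ ion has a large crystal-field splitting; square planar leaves the high-energy d_{x²−y²} orbital empty and maximises CFSE.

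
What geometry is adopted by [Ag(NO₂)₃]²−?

trigonal planar

Summing ligand charges against the −2 overall charge gives an oxidation state of +1 for silver.
Silver is a group-11 element; Ag(I) is therefore d¹⁰.
Coordination number: 3.
Three ligands around a d¹⁰ centre minimise repulsion in a trigonal-planar arrangement.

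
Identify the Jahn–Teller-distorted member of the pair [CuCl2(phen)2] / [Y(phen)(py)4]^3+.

[CuCl2(phen)2]: Ligand charges: each chloride is −1; 1,10-phenanthroline is neutral. With an overall charge of 0 the copper centre must be in the +2 oxidation state. Copper is a group-11 element; Cu(II) is therefore d⁹. The t₂g⁶e_g³ configuration has an unevenly filled e_g set; the Jahn–Teller theorem predicts a tetragonal distortion (typically axial elongation) to lift the degeneracy.
[Y(phen)(py)4]^3+: Ligand charges: 1,10-phenanthroline is neutral; pyridine is neutral. With an overall charge of +3 the yttrium centre must be in the +3 oxidation state. Yttrium is a group-3 element; Y(III) is therefore d⁰. The d⁰ configuration leaves the e_g set evenly filled (or empty) — no strong Jahn–Teller driving force.

[CuCl2(phen)2]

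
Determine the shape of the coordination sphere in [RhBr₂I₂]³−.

square planar

Ligand charges: each bromide is −1; each iodide is −1. With an overall charge of −3 the rhodium centre must be in the +1 oxidation state.
Rhodium is a group-9 element; Rh(I) is therefore d⁸.
With 4 monodentate ligands the coordination number is 4.
A 4d d⁸ ion has a large crystal-field splitting; square planar leaves the high-energy d_{x²−y²} orbital empty and maximises CFSE.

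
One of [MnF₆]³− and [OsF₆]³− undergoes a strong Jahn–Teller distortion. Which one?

[MnF₆]³−

[MnF₆]³−: Ligand charges: each fluoride is −1. With an overall charge of −3 the manganese centre must be in the +3 oxidation state. Group 7 minus oxidation state 3 gives a d⁴ configuration. Fluoride is a weak-field ligand for a first-row metal, so the complex is high-spin. The t₂g³e_g¹ (high-spin) configuration has an unevenly filled e_g set; the Jahn–Teller theorem predicts a tetragonal distortion (typically axial elongation) to lift the degeneracy.
[OsF₆]³−: Each fluoride is −1; balancing the −3 overall charge requires Os(III). Os sits in group 8, so the d-electron count is 8 − 3 = 5. A 5d ion has a large Δₒ and is invariably low-spin. The d⁵ configuration leaves the e_g set evenly filled (or empty) — no strong Jahn–Teller driving force.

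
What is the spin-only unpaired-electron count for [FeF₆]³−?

5

Each fluoride is −1; balancing the −3 overall charge requires Fe(III).
Iron is a group-8 element; Fe(III) is therefore d⁵.
The spin state decides the count: Fluoride is a weak-field ligand for a first-row metal, so the complex is high-spin.
An octahedral high-spin d⁵ ion is t₂g³e_g², giving 5 unpaired electrons.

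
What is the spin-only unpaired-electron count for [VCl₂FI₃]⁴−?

3

Each chloride is −1; each fluoride is −1; each iodide is −1; balancing the −4 overall charge requires V(II).
Group 5 minus oxidation state 2 gives a d³ configuration.
In an octahedral field the d³ configuration is t₂g³e_g⁰ (only one arrangement possible), giving 3 unpaired electrons.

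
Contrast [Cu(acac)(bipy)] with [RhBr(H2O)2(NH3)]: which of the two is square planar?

For [Cu(acac)(bipy)]: Each acetylacetonate is −1; 2,2′-bipyridine is neutral; balancing the 0 overall charge requires Cu(I). Cu sits in group 11, so the d-electron count is 11 − 1 = 10. A d¹⁰ ion has no crystal-field stabilisation preference between square planar and tetrahedral, so four ligands adopt the sterically favoured tetrahedral geometry. → tetrahedral.
For [RhBr(H2O)2(NH3)]: Summing ligand charges against the 0 overall charge gives an oxidation state of +1 for rhodium. Rh sits in group 9, so the d-electron count is 9 − 1 = 8. A 4d d⁸ ion has a large crystal-field splitting; square planar leaves the high-energy d_{x²−y²} orbital empty and maximises CFSE. → square planar.

[RhBr(H2O)2(NH3)]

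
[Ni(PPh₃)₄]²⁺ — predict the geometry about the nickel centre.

square planar

Summing ligand charges against the +2 overall charge gives an oxidation state of +2 for nickel.
Ni sits in group 10, so the d-electron count is 10 − 2 = 8.
Coordination number: 4.
Triphenylphosphine is a strong-field ligand (high in the spectrochemical series).
A 3d d⁸ ion with strong-field ligands gains enough CFSE to favour square planar over tetrahedral.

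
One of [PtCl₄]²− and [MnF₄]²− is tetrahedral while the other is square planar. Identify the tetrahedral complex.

For [PtCl₄]²−: Each chloride is −1; balancing the −2 overall charge requires Pt(II). Platinum is a group-10 element; Pt(II) is therefore d⁸. A 5d d⁸ ion has a large crystal-field splitting; square planar leaves the high-energy d_{x²−y²} orbital empty and maximises CFSE. → square planar.
For [MnF₄]²−: Ligand charges: each fluoride is −1. With an overall charge of −2 the manganese centre must be in the +2 oxidation state. Group 7 minus oxidation state 2 gives a d⁵ configuration. A high-spin d⁵ ion has zero CFSE in either geometry, so four ligands adopt the sterically favoured tetrahedral geometry. → tetrahedral.

[MnF₄]²−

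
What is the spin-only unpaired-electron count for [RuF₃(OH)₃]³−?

1 unpaired electron

Summing ligand charges against the −3 overall charge gives an oxidation state of +3 for ruthenium.
Ruthenium is a group-8 element; Ru(III) is therefore d⁵.
The spin state decides the count: a 4d ion has a large Δₒ and is invariably low-spin.
An octahedral low-spin d⁵ ion is t₂g⁵e_g⁰, giving 1 unpaired electron.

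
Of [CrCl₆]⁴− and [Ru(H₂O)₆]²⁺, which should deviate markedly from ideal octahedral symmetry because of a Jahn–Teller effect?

[CrCl₆]⁴−

[CrCl₆]⁴−: Each chloride is −1; balancing the −4 overall charge requires Cr(II). Chromium is a group-6 element; Cr(II) is therefore d⁴. Chloride is a weak-field ligand for a first-row metal, so the complex is high-spin. The t₂g³e_g¹ (high-spin) configuration has an unevenly filled e_g set; the Jahn–Teller theorem predicts a tetragonal distortion (typically axial elongation) to lift the degeneracy.
[Ru(H₂O)₆]²⁺: Ligand charges: water is neutral. With an overall charge of +2 the ruthenium centre must be in the +2 oxidation state. Ruthenium is a group-8 element; Ru(II) is therefore d⁶. A 4d ion has a large Δₒ and is invariably low-spin. The d⁶ configuration leaves the e_g set evenly filled (or empty) — no strong Jahn–Teller driving force.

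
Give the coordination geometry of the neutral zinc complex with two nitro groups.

Summing ligand charges against the 0 overall charge gives an oxidation state of +2 for zinc.
Group 12 minus oxidation state 2 gives a d¹⁰ configuration.
Coordination number: 2.
A d¹⁰ ion with only two ligands adopts a linear arrangement (sp hybridisation; no CFSE preference).

linear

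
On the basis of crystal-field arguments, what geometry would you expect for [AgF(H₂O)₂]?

trigonal planar

Summing ligand charges against the 0 overall charge gives an oxidation state of +1 for silver.
Group 11 minus oxidation state 1 gives a d¹⁰ configuration.
Coordination number: 3.
Three ligands around a d¹⁰ centre minimise repulsion in a trigonal-planar arrangement.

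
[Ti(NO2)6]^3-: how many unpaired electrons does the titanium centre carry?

Ligand charges: each nitro (N-bound nitrite) is −1. With an overall charge of −3 the titanium centre must be in the +3 oxidation state.
Ti sits in group 4, so the d-electron count is 4 − 3 = 1.
In an octahedral field the d¹ configuration is t₂g¹e_g⁰ (only one arrangement possible), giving 1 unpaired electron.

1 unpaired electron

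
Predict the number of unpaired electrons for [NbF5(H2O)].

Ligand charges: each fluoride is −1; water is neutral. With an overall charge of 0 the niobium centre must be in the +5 oxidation state.
Group 5 minus oxidation state 5 gives a d⁰ configuration.
In an octahedral field the d⁰ configuration is t₂g⁰e_g⁰, giving 0 unpaired electrons.

0 unpaired electrons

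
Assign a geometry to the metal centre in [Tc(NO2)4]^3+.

Each nitro (N-bound nitrite) is −1; balancing the +3 overall charge requires Tc(VII).
Technetium is a group-7 element; Tc(VII) is therefore d⁰.
Coordination number: 4.
A d⁰ ion has no crystal-field stabilisation preference between square planar and tetrahedral, so four ligands adopt the sterically favoured tetrahedral geometry.

tetrahedral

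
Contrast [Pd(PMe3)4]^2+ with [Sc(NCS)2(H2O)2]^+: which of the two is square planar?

[Pd(PMe3)4]^2+

For [Pd(PMe3)4]^2+: Trimethylphosphine is neutral; balancing the +2 overall charge requires Pd(II). Palladium is a group-10 element; Pd(II) is therefore d⁸. A 4d d⁸ ion has a large crystal-field splitting; square planar leaves the high-energy d_{x²−y²} orbital empty and maximises CFSE. → square planar.
For [Sc(NCS)2(H2O)2]^+: Summing ligand charges against the +1 overall charge gives an oxidation state of +3 for scandium. Group 3 minus oxidation state 3 gives a d⁰ configuration. A d⁰ ion has no crystal-field stabilisation preference between square planar and tetrahedral, so four ligands adopt the sterically favoured tetrahedral geometry. → tetrahedral.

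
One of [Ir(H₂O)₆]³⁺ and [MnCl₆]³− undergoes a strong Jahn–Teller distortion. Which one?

[MnCl₆]³−

[Ir(H₂O)₆]³⁺: Water is neutral; balancing the +3 overall charge requires Ir(III). Ir sits in group 9, so the d-electron count is 9 − 3 = 6. A 5d ion has a large Δₒ and is invariably low-spin. The d⁶ configuration leaves the e_g set evenly filled (or empty) — no strong Jahn–Teller driving force.
[MnCl₆]³−: Ligand charges: each chloride is −1. With an overall charge of −3 the manganese centre must be in the +3 oxidation state. Group 7 minus oxidation state 3 gives a d⁴ configuration. Chloride is a weak-field ligand for a first-row metal, so the complex is high-spin. The t₂g³e_g¹ (high-spin) configuration has an unevenly filled e_g set; the Jahn–Teller theorem predicts a tetragonal distortion (typically axial elongation) to lift the degeneracy.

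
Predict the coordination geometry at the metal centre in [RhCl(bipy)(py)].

Summing ligand charges against the 0 overall charge gives an oxidation state of +1 for rhodium.
Rh sits in group 9, so the d-electron count is 9 − 1 = 8.
Counting donor atoms: 1×chloride (monodentate) → 1 donor; 1×2,2′-bipyridine (bidentate) → 2 donors; 1×pyridine (monodentate) → 1 donor. Coordination number = 4.
A 4d d⁸ ion has a large crystal-field splitting; square planar leaves the high-energy d_{x²−y²} orbital empty and maximises CFSE.

square planar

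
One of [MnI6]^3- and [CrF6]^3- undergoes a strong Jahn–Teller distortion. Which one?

[MnI6]^3-

[MnI6]^3-: Each iodide is −1; balancing the −3 overall charge requires Mn(III). Manganese is a group-7 element; Mn(III) is therefore d⁴. Iodide is a weak-field ligand for a first-row metal, so the complex is high-spin. The t₂g³e_g¹ (high-spin) configuration has an unevenly filled e_g set; the Jahn–Teller theorem predicts a tetragonal distortion (typically axial elongation) to lift the degeneracy.
[CrF6]^3-: Summing ligand charges against the −3 overall charge gives an oxidation state of +3 for chromium. Chromium is a group-6 element; Cr(III) is therefore d³. The d³ configuration leaves the e_g set evenly filled (or empty) — no strong Jahn–Teller driving force.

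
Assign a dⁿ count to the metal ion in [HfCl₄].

Summing ligand charges against the 0 overall charge gives an oxidation state of +4 for hafnium.
Group 4 minus oxidation state 4 gives a d⁰ configuration.

d0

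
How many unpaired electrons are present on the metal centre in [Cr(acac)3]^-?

Summing ligand charges against the −1 overall charge gives an oxidation state of +2 for chromium.
Group 6 minus oxidation state 2 gives a d⁴ configuration.
Counting donor atoms: 3×acetylacetonate (bidentate) → 6 donors. Coordination number = 6.
The spin state decides the count: Acetylacetonate is a weak-field ligand for a first-row metal, so the complex is high-spin.
An octahedral high-spin d⁴ ion is t₂g³e_g¹, giving 4 unpaired electrons.

4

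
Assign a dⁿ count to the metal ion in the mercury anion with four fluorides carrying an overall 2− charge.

Each fluoride is −1; balancing the −2 overall charge requires Hg(II).
Group 12 minus oxidation state 2 gives a d¹⁰ configuration.

d10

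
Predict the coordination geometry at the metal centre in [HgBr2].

Ligand charges: each bromide is −1. With an overall charge of 0 the mercury centre must be in the +2 oxidation state.
Group 12 minus oxidation state 2 gives a d¹⁰ configuration.
With 2 monodentate ligands the coordination number is 2.
A d¹⁰ ion with only two ligands adopts a linear arrangement (sp hybridisation; no CFSE preference).

linear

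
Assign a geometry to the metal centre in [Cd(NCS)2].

linear

Each isothiocyanate is −1; balancing the 0 overall charge requires Cd(II).
Group 12 minus oxidation state 2 gives a d¹⁰ configuration.
With 2 monodentate ligands the coordination number is 2.
A d¹⁰ ion with only two ligands adopts a linear arrangement (sp hybridisation; no CFSE preference).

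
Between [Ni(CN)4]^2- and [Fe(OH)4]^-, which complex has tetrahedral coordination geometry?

[Fe(OH)4]^-

For [Ni(CN)4]^2-: Summing ligand charges against the −2 overall charge gives an oxidation state of +2 for nickel. Ni sits in group 10, so the d-electron count is 10 − 2 = 8. Cyanide is a strong-field ligand (high in the spectrochemical series). A 3d d⁸ ion with strong-field ligands gains enough CFSE to favour square planar over tetrahedral. → square planar.
For [Fe(OH)4]^-: Ligand charges: each hydroxide is −1. With an overall charge of −1 the iron centre must be in the +3 oxidation state. Iron is a group-8 element; Fe(III) is therefore d⁵. A high-spin d⁵ ion has zero CFSE in either geometry, so four ligands adopt the sterically favoured tetrahedral geometry. → tetrahedral.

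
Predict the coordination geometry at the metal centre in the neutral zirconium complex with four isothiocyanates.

Ligand charges: each isothiocyanate is −1. With an overall charge of 0 the zirconium centre must be in the +4 oxidation state.
Group 4 minus oxidation state 4 gives a d⁰ configuration.
With 4 monodentate ligands the coordination number is 4.
A d⁰ ion has no crystal-field stabilisation preference between square planar and tetrahedral, so four ligands adopt the sterically favoured tetrahedral geometry.

tetrahedral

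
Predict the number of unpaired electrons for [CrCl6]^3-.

3 unpaired electrons

Summing ligand charges against the −3 overall charge gives an oxidation state of +3 for chromium.
Group 6 minus oxidation state 3 gives a d³ configuration.
In an octahedral field the d³ configuration is t₂g³e_g⁰ (only one arrangement possible), giving 3 unpaired electrons.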